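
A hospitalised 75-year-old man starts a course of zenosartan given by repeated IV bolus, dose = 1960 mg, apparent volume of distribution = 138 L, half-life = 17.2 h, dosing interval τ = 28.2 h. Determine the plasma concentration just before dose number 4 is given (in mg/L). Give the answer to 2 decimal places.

C₀ per dose = Dose / Vd = 1960 / 138 = 14.20 mg/L
k = ln2 / t½ = 0.693147 / 17.2 = 0.04030 h⁻¹
Fraction remaining after one interval: r = e^(−kτ) = e^(−0.04030 × 28.2) = 0.3210
Before dose 4, 3 doses have been given (aged 1τ, 2τ, 3τ).
C_trough = C₀ × (r + r² + … + r^3) = C₀ × r(1−r^3)/(1−r)
        = 14.20 × 0.3210 × (1 − 0.03308) / (1 − 0.3210) = 6.491 mg/L

6.49 mg/L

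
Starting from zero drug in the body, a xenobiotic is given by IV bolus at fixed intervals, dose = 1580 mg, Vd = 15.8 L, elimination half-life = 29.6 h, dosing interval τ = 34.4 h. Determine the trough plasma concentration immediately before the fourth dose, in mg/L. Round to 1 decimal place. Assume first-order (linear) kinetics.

73.6 mg/L

C₀ per dose = Dose / Vd = 1580 / 15.8 = 100.0 mg/L
k = ln2 / t½ = 0.693147 / 29.6 = 0.02342 h⁻¹
Fraction remaining after one interval: r = e^(−kτ) = e^(−0.02342 × 34.4) = 0.4468
Before dose 4, 3 doses have been given (aged 1τ, 2τ, 3τ).
C_trough = C₀ × (r + r² + … + r^3) = C₀ × r(1−r^3)/(1−r)
        = 100.0 × 0.4468 × (1 − 0.08919) / (1 − 0.4468) = 73.56 mg/L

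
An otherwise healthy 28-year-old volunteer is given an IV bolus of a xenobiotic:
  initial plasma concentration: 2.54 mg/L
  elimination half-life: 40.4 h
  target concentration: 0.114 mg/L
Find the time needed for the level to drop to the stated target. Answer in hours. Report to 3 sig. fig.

181 h

k = ln2 / t½ = 0.693147 / 40.4 = 0.01716 h⁻¹
t = ln(C₀ / C) / k = ln(2.540 / 0.114) / 0.01716
  = ln(22.28) / 0.01716 = 3.104 / 0.01716 = 180.9 h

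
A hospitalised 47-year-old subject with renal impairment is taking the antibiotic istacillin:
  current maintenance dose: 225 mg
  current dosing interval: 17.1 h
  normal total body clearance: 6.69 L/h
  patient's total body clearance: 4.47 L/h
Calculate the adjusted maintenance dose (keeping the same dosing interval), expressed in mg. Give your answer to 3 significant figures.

150 mg

To keep the same average steady-state level, dosing rate must scale with clearance.
CL ratio = 4.47 / 6.69 = 0.6682
New dose (same interval) = 225 × 0.6682 = 150.3 mg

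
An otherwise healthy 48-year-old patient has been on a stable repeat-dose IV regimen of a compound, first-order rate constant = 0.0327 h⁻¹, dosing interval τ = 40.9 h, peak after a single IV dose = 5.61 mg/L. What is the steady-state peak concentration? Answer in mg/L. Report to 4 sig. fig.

7.607 mg/L

e^(−kτ) = e^(−0.03270 × 40.9) = 0.2625
Accumulation ratio R = 1 / (1 − e^(−kτ)) = 1 / (1 − 0.2625) = 1.356
Steady-state peak = C₀ × R = 5.61 × 1.356 = 7.607 mg/L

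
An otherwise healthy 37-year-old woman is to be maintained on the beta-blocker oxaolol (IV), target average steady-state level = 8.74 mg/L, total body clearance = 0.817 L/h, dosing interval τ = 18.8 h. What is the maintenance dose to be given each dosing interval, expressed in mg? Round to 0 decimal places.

134 mg

At steady state, Dose/τ = Css × CL.
Dose = Css × CL × τ = 8.74 × 0.8170 × 18.8 = 134.2 mg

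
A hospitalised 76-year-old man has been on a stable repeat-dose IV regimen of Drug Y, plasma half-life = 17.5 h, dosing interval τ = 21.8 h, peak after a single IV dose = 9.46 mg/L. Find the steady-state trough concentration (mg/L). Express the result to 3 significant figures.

k = ln2 / t½ = 0.693147 / 17.5 = 0.03961 h⁻¹
e^(−kτ) = e^(−0.03961 × 21.8) = 0.4217
Accumulation ratio R = 1 / (1 − e^(−kτ)) = 1 / (1 − 0.4217) = 1.729
Steady-state trough = C₀ × R × e^(−kτ) = 9.46 × 1.729 × 0.4217 = 6.897 mg/L

6.90 mg/L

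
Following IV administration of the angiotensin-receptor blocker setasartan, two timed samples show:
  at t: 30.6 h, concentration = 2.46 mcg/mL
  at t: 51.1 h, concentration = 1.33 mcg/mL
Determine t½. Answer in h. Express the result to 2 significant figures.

k = ln(C₁/C₂) / (t₂ − t₁) = ln(2.46/1.33) / (51.1 − 30.6)
  = 0.6150 / 20.50 = 0.03000 h⁻¹
t½ = ln2 / k = 0.693147 / 0.03000 = 23.10 h

23 h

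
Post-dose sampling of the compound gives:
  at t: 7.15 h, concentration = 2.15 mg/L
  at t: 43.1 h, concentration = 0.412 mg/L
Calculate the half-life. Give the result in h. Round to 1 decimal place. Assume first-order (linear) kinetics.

15.1 h

k = ln(C₁/C₂) / (t₂ − t₁) = ln(2.15/0.412) / (43.1 − 7.15)
  = 1.652 / 35.95 = 0.04595 h⁻¹
t½ = ln2 / k = 0.693147 / 0.04595 = 15.08 h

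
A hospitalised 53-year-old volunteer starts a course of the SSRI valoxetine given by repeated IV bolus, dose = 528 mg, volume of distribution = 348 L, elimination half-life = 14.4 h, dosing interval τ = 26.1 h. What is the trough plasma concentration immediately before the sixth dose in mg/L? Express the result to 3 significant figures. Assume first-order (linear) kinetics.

0.603 mg/L

C₀ per dose = Dose / Vd = 528 / 348 = 1.517 mg/L
k = ln2 / t½ = 0.693147 / 14.4 = 0.04814 h⁻¹
Fraction remaining after one interval: r = e^(−kτ) = e^(−0.04814 × 26.1) = 0.2847
Before dose 6, 5 doses have been given (aged 1τ, 2τ, 3τ, 4τ, 5τ).
C_trough = C₀ × (r + r² + … + r^5) = C₀ × r(1−r^5)/(1−r)
        = 1.517 × 0.2847 × (1 − 0.001870) / (1 − 0.2847) = 0.6027 mg/L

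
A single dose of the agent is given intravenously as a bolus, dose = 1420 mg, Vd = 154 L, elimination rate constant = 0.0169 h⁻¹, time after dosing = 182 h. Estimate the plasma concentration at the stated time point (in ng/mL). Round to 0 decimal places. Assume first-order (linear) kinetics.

426 ng/mL

C₀ = Dose / Vd = 1420 / 154 = 9.221 mg/L
C = C₀ · e^(−k·t) = 9.221 × e^(−0.01690 × 182)
  = 9.221 × 0.04615 = 0.4255 mg/L
Convert: 0.4255 mg/L × 1000 = 425.5 ng/mL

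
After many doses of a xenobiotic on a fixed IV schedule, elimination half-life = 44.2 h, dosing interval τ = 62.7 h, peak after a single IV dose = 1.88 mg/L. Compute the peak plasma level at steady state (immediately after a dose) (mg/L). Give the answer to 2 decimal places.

k = ln2 / t½ = 0.693147 / 44.2 = 0.01568 h⁻¹
e^(−kτ) = e^(−0.01568 × 62.7) = 0.3741
Accumulation ratio R = 1 / (1 − e^(−kτ)) = 1 / (1 − 0.3741) = 1.598
Steady-state peak = C₀ × R = 1.88 × 1.598 = 3.004 mg/L

3.00 mg/L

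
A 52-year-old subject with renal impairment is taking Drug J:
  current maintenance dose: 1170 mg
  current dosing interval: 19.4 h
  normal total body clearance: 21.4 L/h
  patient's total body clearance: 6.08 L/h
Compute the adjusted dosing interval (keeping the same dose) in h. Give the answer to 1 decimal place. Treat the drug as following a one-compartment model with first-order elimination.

To keep the same average steady-state level, dosing rate must scale with clearance.
CL ratio = 6.08 / 21.4 = 0.2841
New interval (same dose) = 19.4 / 0.2841 = 68.29 h

68.3 h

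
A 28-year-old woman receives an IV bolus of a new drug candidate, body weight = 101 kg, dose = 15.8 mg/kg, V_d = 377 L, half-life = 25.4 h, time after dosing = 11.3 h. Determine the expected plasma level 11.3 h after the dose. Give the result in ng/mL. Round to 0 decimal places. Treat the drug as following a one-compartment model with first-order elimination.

3110 ng/mL

Total dose = 15.8 × 101 = 1596 mg
C₀ = Dose / Vd = 1596 / 377 = 4.233 mg/L
k = ln2 / t½ = 0.693147 / 25.4 = 0.02729 h⁻¹
C = C₀ · e^(−k·t) = 4.233 × e^(−0.02729 × 11.3)
  = 4.233 × 0.7346 = 3.110 mg/L
Convert: 3.110 mg/L × 1000 = 3110 ng/mL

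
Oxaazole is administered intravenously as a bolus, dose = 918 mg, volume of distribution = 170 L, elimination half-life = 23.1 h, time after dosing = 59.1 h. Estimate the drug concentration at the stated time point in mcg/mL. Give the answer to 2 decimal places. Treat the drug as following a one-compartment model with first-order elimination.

0.92 mcg/mL

C₀ = Dose / Vd = 918.0 / 170 = 5.400 mg/L
k = ln2 / t½ = 0.693147 / 23.1 = 0.03001 h⁻¹
C = C₀ · e^(−k·t) = 5.400 × e^(−0.03001 × 59.1)
  = 5.400 × 0.1697 = 0.9164 mg/L
(0.9164 mg/L = 0.9164 mcg/mL)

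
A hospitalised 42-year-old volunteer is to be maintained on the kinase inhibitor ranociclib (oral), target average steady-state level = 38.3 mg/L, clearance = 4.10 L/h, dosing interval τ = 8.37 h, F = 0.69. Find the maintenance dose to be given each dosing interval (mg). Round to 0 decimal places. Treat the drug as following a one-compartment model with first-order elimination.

1905 mg

At steady state, F × (Dose/τ) = Css × CL.
Dose = Css × CL × τ / F = 38.3 × 4.100 × 8.37 / 0.69 = 1905 mg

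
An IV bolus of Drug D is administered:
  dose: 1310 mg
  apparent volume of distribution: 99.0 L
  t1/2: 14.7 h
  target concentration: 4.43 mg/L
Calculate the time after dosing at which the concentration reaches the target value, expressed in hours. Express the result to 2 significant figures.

C₀ = Dose / Vd = 1310 / 99.0 = 13.23 mg/L
k = ln2 / t½ = 0.693147 / 14.7 = 0.04715 h⁻¹
t = ln(C₀ / C) / k = ln(13.23 / 4.43) / 0.04715
  = ln(2.986) / 0.04715 = 1.094 / 0.04715 = 23.20 h

23 h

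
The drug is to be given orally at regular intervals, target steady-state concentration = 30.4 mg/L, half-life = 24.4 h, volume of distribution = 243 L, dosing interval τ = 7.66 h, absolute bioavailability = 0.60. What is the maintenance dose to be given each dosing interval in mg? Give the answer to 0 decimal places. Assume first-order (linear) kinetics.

k = ln2 / t½ = 0.693147 / 24.4 = 0.02841 h⁻¹
CL = k × Vd = 0.02841 × 243 = 6.904 L/h
At steady state, F × (Dose/τ) = Css × CL.
Dose = Css × CL × τ / F = 30.4 × 6.904 × 7.66 / 0.60 = 2679 mg

2679 mg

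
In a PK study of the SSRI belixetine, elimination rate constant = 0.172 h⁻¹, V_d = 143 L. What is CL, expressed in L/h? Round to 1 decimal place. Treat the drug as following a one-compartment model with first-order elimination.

24.6 L/h

CL = k × Vd = 0.172 × 143 = 24.60 L/h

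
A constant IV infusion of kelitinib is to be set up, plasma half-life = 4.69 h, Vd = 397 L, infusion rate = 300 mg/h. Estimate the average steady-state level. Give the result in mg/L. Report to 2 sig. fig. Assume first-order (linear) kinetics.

k = ln2 / t½ = 0.693147 / 4.69 = 0.1478 h⁻¹
CL = k × Vd = 0.1478 × 397 = 58.68 L/h
At steady state Css = R₀ / CL = 300 / 58.68 = 5.112 mg/L

5.1 mg/L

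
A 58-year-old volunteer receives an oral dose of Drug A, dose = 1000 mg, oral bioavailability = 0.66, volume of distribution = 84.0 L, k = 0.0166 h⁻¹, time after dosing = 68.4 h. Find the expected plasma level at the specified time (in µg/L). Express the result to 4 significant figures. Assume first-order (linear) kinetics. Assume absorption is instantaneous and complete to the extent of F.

Amount reaching circulation = F × Dose = 0.66 × 1000 = 660.0 mg
C₀ = F·Dose / Vd = 660.0 / 84.0 = 7.857 mg/L
C = C₀ · e^(−k·t) = 7.857 × e^(−0.01660 × 68.4)
  = 7.857 × 0.3213 = 2.524 mg/L
Convert: 2.524 mg/L × 1000 = 2524 µg/L

2524 µg/L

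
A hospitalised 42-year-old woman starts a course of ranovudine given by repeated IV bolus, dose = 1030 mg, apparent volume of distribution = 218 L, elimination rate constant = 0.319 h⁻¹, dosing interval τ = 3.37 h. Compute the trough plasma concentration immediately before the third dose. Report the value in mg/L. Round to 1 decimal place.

C₀ per dose = Dose / Vd = 1030 / 218 = 4.725 mg/L
Fraction remaining after one interval: r = e^(−kτ) = e^(−0.3190 × 3.37) = 0.3413
Before dose 3, 2 doses have been given (aged 1τ, 2τ).
C_trough = C₀ × (r + r²) = 4.725 × (0.3413 + 0.1165) = 2.163 mg/L

2.2 mg/L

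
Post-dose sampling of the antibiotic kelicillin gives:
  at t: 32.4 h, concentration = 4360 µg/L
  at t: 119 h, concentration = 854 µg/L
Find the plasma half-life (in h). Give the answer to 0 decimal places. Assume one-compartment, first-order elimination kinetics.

k = ln(C₁/C₂) / (t₂ − t₁) = ln(4360/854) / (119 − 32.4)
  = 1.630 / 86.60 = 0.01882 h⁻¹
t½ = ln2 / k = 0.693147 / 0.01882 = 36.83 h

37 h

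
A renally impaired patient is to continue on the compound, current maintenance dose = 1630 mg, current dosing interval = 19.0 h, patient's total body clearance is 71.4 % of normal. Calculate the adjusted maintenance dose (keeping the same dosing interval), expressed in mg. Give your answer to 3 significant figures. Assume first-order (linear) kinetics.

To keep the same average steady-state level, dosing rate must scale with clearance.
CL ratio = 71.4 / 100 = 0.7140
New dose (same interval) = 1630 × 0.7140 = 1164 mg

1160 mg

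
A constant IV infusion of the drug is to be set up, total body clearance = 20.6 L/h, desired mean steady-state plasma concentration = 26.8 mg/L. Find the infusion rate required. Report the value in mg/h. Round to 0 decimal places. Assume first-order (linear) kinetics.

552 mg/h

At steady state, infusion rate R₀ = Css × CL = 26.8 × 20.60 = 552.1 mg/h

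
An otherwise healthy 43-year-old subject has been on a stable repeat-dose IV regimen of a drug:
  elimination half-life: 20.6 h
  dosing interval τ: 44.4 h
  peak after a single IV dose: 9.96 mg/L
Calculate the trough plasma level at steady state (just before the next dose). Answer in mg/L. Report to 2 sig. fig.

2.9 mg/L

k = ln2 / t½ = 0.693147 / 20.6 = 0.03365 h⁻¹
e^(−kτ) = e^(−0.03365 × 44.4) = 0.2245
Accumulation ratio R = 1 / (1 − e^(−kτ)) = 1 / (1 − 0.2245) = 1.289
Steady-state trough = C₀ × R × e^(−kτ) = 9.96 × 1.289 × 0.2245 = 2.882 mg/L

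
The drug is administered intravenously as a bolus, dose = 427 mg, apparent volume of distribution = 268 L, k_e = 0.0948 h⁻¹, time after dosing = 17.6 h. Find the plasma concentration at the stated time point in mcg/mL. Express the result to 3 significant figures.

0.300 mcg/mL

C₀ = Dose / Vd = 427.0 / 268 = 1.593 mg/L
C = C₀ · e^(−k·t) = 1.593 × e^(−0.09480 × 17.6)
  = 1.593 × 0.1885 = 0.3003 mg/L
(0.3003 mg/L = 0.3003 mcg/mL)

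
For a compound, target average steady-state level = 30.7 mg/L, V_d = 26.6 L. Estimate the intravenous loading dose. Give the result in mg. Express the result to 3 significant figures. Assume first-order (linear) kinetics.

LD = Css × Vd = 30.7 × 26.6 = 816.6 mg

817 mg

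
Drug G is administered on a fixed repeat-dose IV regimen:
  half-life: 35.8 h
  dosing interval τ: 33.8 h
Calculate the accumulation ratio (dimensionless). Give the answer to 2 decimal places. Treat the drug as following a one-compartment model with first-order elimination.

k = ln2 / t½ = 0.693147 / 35.8 = 0.01936 h⁻¹
e^(−kτ) = e^(−0.01936 × 33.8) = 0.5198
Accumulation ratio R = 1 / (1 − e^(−kτ)) = 1 / (1 − 0.5198) = 2.082

2.08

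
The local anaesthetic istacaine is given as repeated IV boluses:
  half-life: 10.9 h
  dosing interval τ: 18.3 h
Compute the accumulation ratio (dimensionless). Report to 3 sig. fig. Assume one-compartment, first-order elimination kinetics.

k = ln2 / t½ = 0.693147 / 10.9 = 0.06359 h⁻¹
e^(−kτ) = e^(−0.06359 × 18.3) = 0.3123
Accumulation ratio R = 1 / (1 − e^(−kτ)) = 1 / (1 − 0.3123) = 1.454

1.45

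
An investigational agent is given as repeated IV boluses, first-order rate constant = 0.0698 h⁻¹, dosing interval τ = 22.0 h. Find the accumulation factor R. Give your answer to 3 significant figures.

e^(−kτ) = e^(−0.06980 × 22.0) = 0.2153
Accumulation ratio R = 1 / (1 − e^(−kτ)) = 1 / (1 − 0.2153) = 1.274

1.27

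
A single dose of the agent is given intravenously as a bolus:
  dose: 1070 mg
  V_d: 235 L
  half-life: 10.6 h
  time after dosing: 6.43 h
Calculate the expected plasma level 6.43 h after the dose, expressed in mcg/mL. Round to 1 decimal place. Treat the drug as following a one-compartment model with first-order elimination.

C₀ = Dose / Vd = 1070 / 235 = 4.553 mg/L
k = ln2 / t½ = 0.693147 / 10.6 = 0.06539 h⁻¹
C = C₀ · e^(−k·t) = 4.553 × e^(−0.06539 × 6.43)
  = 4.553 × 0.6567 = 2.990 mg/L
(2.990 mg/L = 2.990 mcg/mL)

3.0 mcg/mL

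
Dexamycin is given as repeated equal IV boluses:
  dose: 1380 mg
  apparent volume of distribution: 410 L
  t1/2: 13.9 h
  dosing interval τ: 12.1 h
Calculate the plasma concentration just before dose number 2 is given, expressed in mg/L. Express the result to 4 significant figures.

C₀ per dose = Dose / Vd = 1380 / 410 = 3.366 mg/L
k = ln2 / t½ = 0.693147 / 13.9 = 0.04987 h⁻¹
Fraction remaining after one interval: r = e^(−kτ) = e^(−0.04987 × 12.1) = 0.5469
Before dose 2, 1 dose has been given (aged 1τ).
C_trough = C₀ × r = 3.366 × 0.5469 = 1.841 mg/L

1.841 mg/L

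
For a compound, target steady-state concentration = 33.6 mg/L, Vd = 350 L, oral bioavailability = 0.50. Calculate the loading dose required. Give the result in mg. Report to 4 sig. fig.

23520 mg

LD = Css × Vd / F = 33.6 × 350 / 0.50 = 23520 mg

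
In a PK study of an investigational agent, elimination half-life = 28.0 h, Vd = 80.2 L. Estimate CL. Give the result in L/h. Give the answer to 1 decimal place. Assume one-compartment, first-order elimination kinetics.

k = ln2 / t½ = 0.693147 / 28.0 = 0.02476 h⁻¹
CL = k × Vd = 0.02476 × 80.2 = 1.986 L/h

2.0 L/h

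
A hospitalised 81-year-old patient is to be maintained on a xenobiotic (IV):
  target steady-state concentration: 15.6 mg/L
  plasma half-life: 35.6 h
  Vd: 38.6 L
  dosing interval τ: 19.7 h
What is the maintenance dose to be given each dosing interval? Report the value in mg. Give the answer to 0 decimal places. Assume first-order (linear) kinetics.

231 mg

k = ln2 / t½ = 0.693147 / 35.6 = 0.01947 h⁻¹
CL = k × Vd = 0.01947 × 38.6 = 0.7515 L/h
At steady state, Dose/τ = Css × CL.
Dose = Css × CL × τ = 15.6 × 0.7515 × 19.7 = 231.0 mg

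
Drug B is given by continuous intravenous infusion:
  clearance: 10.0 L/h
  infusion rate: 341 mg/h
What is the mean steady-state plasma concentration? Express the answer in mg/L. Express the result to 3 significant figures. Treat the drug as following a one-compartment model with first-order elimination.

34.1 mg/L

At steady state Css = R₀ / CL = 341 / 10.00 = 34.10 mg/L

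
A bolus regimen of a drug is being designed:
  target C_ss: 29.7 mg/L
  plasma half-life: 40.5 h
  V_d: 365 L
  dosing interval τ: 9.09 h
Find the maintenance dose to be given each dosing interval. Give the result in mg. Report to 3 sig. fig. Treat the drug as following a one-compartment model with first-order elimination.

k = ln2 / t½ = 0.693147 / 40.5 = 0.01711 h⁻¹
CL = k × Vd = 0.01711 × 365 = 6.245 L/h
At steady state, Dose/τ = Css × CL.
Dose = Css × CL × τ = 29.7 × 6.245 × 9.09 = 1686 mg

1690 mg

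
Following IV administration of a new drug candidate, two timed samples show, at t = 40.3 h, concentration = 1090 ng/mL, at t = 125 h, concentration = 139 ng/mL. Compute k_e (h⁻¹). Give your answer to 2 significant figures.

0.024 h⁻¹

k = ln(C₁/C₂) / (t₂ − t₁) = ln(1090/139) / (125 − 40.3)
  = 2.059 / 84.70 = 0.02431 h⁻¹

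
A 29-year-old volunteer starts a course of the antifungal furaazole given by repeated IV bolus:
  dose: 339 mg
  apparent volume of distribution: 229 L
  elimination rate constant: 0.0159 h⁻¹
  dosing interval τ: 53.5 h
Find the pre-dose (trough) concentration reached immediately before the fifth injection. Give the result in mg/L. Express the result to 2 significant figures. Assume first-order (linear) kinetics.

C₀ per dose = Dose / Vd = 339 / 229 = 1.480 mg/L
Fraction remaining after one interval: r = e^(−kτ) = e^(−0.01590 × 53.5) = 0.4271
Before dose 5, 4 doses have been given (aged 1τ, 2τ, 3τ, 4τ).
C_trough = C₀ × (r + r² + … + r^4) = C₀ × r(1−r^4)/(1−r)
        = 1.480 × 0.4271 × (1 − 0.03328) / (1 − 0.4271) = 1.067 mg/L

1.1 mg/L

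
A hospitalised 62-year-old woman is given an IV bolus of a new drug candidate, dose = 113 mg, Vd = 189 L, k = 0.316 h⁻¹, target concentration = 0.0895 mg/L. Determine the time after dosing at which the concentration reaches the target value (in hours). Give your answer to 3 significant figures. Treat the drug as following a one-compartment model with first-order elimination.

C₀ = Dose / Vd = 113.0 / 189 = 0.5979 mg/L
t = ln(C₀ / C) / k = ln(0.5979 / 0.0895) / 0.3160
  = ln(6.680) / 0.3160 = 1.899 / 0.3160 = 6.009 h

6.01 h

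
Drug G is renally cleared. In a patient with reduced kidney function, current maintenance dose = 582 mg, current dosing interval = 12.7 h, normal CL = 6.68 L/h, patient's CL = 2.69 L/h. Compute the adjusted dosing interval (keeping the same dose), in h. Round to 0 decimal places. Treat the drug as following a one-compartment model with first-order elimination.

To keep the same average steady-state level, dosing rate must scale with clearance.
CL ratio = 2.69 / 6.68 = 0.4027
New interval (same dose) = 12.7 / 0.4027 = 31.54 h

32 h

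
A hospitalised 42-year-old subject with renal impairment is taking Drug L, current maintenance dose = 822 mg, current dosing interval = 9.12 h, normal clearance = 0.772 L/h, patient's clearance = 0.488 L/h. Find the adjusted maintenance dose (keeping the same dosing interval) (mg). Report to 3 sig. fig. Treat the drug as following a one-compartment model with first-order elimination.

520 mg

To keep the same average steady-state level, dosing rate must scale with clearance.
CL ratio = 0.488 / 0.772 = 0.6321
New dose (same interval) = 822 × 0.6321 = 519.6 mg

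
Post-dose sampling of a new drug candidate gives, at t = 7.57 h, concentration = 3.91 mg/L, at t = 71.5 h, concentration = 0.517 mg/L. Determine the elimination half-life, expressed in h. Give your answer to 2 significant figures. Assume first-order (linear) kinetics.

22 h

k = ln(C₁/C₂) / (t₂ − t₁) = ln(3.91/0.517) / (71.5 − 7.57)
  = 2.023 / 63.93 = 0.03164 h⁻¹
t½ = ln2 / k = 0.693147 / 0.03164 = 21.91 h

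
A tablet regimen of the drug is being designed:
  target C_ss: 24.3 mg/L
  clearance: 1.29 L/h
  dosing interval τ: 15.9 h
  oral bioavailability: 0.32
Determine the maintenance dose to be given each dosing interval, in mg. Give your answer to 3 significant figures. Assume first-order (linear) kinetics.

At steady state, F × (Dose/τ) = Css × CL.
Dose = Css × CL × τ / F = 24.3 × 1.290 × 15.9 / 0.32 = 1558 mg

1560 mg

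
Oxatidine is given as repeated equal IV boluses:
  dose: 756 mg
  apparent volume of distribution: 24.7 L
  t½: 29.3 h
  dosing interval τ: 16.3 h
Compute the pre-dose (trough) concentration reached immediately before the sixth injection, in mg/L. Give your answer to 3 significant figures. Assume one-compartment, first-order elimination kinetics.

C₀ per dose = Dose / Vd = 756 / 24.7 = 30.61 mg/L
k = ln2 / t½ = 0.693147 / 29.3 = 0.02366 h⁻¹
Fraction remaining after one interval: r = e^(−kτ) = e^(−0.02366 × 16.3) = 0.6800
Before dose 6, 5 doses have been given (aged 1τ, 2τ, 3τ, 4τ, 5τ).
C_trough = C₀ × (r + r² + … + r^5) = C₀ × r(1−r^5)/(1−r)
        = 30.61 × 0.6800 × (1 − 0.1454) / (1 − 0.6800) = 55.59 mg/L

55.6 mg/L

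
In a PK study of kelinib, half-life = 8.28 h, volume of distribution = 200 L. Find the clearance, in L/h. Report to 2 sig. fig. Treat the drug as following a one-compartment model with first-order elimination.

17 L/h

k = ln2 / t½ = 0.693147 / 8.28 = 0.08371 h⁻¹
CL = k × Vd = 0.08371 × 200 = 16.74 L/h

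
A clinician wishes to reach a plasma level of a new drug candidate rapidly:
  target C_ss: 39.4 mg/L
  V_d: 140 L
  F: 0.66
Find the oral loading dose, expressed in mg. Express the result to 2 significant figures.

8400 mg

LD = Css × Vd / F = 39.4 × 140 / 0.66 = 8358 mg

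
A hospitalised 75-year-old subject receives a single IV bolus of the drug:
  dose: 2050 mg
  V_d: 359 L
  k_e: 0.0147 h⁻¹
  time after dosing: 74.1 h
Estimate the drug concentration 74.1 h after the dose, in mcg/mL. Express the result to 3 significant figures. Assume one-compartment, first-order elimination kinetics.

1.92 mcg/mL

C₀ = Dose / Vd = 2050 / 359 = 5.710 mg/L
C = C₀ · e^(−k·t) = 5.710 × e^(−0.01470 × 74.1)
  = 5.710 × 0.3365 = 1.921 mg/L
(1.921 mg/L = 1.921 mcg/mL)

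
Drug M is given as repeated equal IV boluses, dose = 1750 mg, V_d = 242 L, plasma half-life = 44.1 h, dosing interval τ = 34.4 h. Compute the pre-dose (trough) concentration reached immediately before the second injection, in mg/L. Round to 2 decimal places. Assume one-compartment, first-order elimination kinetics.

C₀ per dose = Dose / Vd = 1750 / 242 = 7.231 mg/L
k = ln2 / t½ = 0.693147 / 44.1 = 0.01572 h⁻¹
Fraction remaining after one interval: r = e^(−kτ) = e^(−0.01572 × 34.4) = 0.5823
Before dose 2, 1 dose has been given (aged 1τ).
C_trough = C₀ × r = 7.231 × 0.5823 = 4.211 mg/L

4.21 mg/L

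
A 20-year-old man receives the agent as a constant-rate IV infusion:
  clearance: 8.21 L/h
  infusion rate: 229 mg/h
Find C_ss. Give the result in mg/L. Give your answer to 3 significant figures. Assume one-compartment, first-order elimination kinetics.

At steady state Css = R₀ / CL = 229 / 8.210 = 27.89 mg/L

27.9 mg/L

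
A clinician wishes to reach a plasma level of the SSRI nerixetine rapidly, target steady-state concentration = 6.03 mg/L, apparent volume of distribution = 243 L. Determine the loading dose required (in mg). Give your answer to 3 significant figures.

1470 mg

LD = Css × Vd = 6.03 × 243 = 1465 mg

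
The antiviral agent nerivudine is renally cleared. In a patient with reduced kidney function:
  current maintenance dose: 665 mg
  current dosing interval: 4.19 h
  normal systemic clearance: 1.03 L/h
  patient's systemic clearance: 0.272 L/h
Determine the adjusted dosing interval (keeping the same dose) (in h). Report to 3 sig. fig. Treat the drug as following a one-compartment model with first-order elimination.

To keep the same average steady-state level, dosing rate must scale with clearance.
CL ratio = 0.272 / 1.03 = 0.2641
New interval (same dose) = 4.19 / 0.2641 = 15.87 h

15.9 h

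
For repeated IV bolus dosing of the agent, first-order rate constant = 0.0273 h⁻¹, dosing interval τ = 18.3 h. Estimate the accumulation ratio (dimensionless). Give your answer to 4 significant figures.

e^(−kτ) = e^(−0.02730 × 18.3) = 0.6068
Accumulation ratio R = 1 / (1 − e^(−kτ)) = 1 / (1 − 0.6068) = 2.543

2.543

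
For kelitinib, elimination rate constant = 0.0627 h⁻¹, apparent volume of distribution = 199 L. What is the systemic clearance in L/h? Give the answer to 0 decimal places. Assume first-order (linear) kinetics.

CL = k × Vd = 0.0627 × 199 = 12.48 L/h

12 L/h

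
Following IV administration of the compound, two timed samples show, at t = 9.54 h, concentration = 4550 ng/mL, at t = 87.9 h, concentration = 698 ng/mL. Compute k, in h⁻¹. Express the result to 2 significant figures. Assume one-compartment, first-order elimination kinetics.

k = ln(C₁/C₂) / (t₂ − t₁) = ln(4550/698) / (87.9 − 9.54)
  = 1.875 / 78.36 = 0.02393 h⁻¹

0.024 h⁻¹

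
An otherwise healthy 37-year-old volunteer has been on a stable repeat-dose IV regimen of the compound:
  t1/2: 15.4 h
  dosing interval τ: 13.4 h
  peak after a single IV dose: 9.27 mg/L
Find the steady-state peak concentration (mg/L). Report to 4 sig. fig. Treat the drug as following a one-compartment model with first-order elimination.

k = ln2 / t½ = 0.693147 / 15.4 = 0.04501 h⁻¹
e^(−kτ) = e^(−0.04501 × 13.4) = 0.5471
Accumulation ratio R = 1 / (1 − e^(−kτ)) = 1 / (1 − 0.5471) = 2.208
Steady-state peak = C₀ × R = 9.27 × 2.208 = 20.47 mg/L

20.47 mg/L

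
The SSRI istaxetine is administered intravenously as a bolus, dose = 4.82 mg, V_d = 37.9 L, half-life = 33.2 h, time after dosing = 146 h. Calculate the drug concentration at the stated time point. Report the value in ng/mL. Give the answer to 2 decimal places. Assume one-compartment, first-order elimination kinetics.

6.03 ng/mL

C₀ = Dose / Vd = 4.820 / 37.9 = 0.1272 mg/L
k = ln2 / t½ = 0.693147 / 33.2 = 0.02088 h⁻¹
C = C₀ · e^(−k·t) = 0.1272 × e^(−0.02088 × 146)
  = 0.1272 × 0.04743 = 0.006033 mg/L
Convert: 0.006033 mg/L × 1000 = 6.033 ng/mL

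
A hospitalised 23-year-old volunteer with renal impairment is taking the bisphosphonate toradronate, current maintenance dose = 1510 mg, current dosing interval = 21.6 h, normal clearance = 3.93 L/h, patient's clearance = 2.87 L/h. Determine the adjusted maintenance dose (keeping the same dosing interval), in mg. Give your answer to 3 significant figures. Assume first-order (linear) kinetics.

To keep the same average steady-state level, dosing rate must scale with clearance.
CL ratio = 2.87 / 3.93 = 0.7303
New dose (same interval) = 1510 × 0.7303 = 1103 mg

1100 mg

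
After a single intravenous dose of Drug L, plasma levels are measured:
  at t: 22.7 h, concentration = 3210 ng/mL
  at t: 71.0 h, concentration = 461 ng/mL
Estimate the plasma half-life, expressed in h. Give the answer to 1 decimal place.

17.3 h

k = ln(C₁/C₂) / (t₂ − t₁) = ln(3210/461) / (71.0 − 22.7)
  = 1.941 / 48.30 = 0.04019 h⁻¹
t½ = ln2 / k = 0.693147 / 0.04019 = 17.25 h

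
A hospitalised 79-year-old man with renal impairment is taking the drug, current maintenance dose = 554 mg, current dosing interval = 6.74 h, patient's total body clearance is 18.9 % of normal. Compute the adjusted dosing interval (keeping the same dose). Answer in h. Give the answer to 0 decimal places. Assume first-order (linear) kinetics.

To keep the same average steady-state level, dosing rate must scale with clearance.
CL ratio = 18.9 / 100 = 0.1890
New interval (same dose) = 6.74 / 0.1890 = 35.66 h

36 h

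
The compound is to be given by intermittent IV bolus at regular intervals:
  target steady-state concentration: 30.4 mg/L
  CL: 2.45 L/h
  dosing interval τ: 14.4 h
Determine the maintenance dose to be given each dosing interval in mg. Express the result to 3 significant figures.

At steady state, Dose/τ = Css × CL.
Dose = Css × CL × τ = 30.4 × 2.450 × 14.4 = 1073 mg

1070 mg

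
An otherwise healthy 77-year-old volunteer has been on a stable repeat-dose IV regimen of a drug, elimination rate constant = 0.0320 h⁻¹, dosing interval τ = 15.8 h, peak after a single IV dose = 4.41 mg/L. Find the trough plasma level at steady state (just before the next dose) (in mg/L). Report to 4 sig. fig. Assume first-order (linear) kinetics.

e^(−kτ) = e^(−0.03200 × 15.8) = 0.6031
Accumulation ratio R = 1 / (1 − e^(−kτ)) = 1 / (1 − 0.6031) = 2.520
Steady-state trough = C₀ × R × e^(−kτ) = 4.41 × 2.520 × 0.6031 = 6.702 mg/L

6.702 mg/L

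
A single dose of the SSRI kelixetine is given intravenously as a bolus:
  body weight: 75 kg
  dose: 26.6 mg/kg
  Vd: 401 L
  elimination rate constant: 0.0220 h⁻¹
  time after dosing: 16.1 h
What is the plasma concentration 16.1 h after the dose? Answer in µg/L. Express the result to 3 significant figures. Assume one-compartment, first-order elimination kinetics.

Total dose = 26.6 × 75 = 1995 mg
C₀ = Dose / Vd = 1995 / 401 = 4.975 mg/L
C = C₀ · e^(−k·t) = 4.975 × e^(−0.02200 × 16.1)
  = 4.975 × 0.7017 = 3.491 mg/L
Convert: 3.491 mg/L × 1000 = 3491 µg/L

3490 µg/L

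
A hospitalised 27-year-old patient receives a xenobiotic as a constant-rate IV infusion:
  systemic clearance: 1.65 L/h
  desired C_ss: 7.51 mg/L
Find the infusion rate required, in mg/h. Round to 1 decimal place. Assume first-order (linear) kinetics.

At steady state, infusion rate R₀ = Css × CL = 7.51 × 1.650 = 12.39 mg/h

12.4 mg/h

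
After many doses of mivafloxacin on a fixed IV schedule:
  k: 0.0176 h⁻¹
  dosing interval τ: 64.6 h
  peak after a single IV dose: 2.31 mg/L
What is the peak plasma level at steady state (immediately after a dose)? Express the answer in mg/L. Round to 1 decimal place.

3.4 mg/L

e^(−kτ) = e^(−0.01760 × 64.6) = 0.3208
Accumulation ratio R = 1 / (1 − e^(−kτ)) = 1 / (1 − 0.3208) = 1.472
Steady-state peak = C₀ × R = 2.31 × 1.472 = 3.400 mg/L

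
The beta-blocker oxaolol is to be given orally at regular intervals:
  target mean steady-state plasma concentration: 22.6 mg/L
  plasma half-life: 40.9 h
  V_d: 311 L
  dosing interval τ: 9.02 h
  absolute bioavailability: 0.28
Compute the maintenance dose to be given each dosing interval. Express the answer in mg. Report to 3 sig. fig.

k = ln2 / t½ = 0.693147 / 40.9 = 0.01695 h⁻¹
CL = k × Vd = 0.01695 × 311 = 5.271 L/h
At steady state, F × (Dose/τ) = Css × CL.
Dose = Css × CL × τ / F = 22.6 × 5.271 × 9.02 / 0.28 = 3838 mg

3840 mg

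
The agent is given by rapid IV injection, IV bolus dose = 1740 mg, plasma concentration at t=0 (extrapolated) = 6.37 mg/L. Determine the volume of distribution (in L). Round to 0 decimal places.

Vd = Dose / C₀ = 1740 / 6.37 = 273.2 L

273 L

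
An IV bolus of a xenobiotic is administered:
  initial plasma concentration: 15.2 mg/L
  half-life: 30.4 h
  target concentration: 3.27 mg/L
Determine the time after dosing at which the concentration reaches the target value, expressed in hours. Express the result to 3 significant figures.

67.4 h

k = ln2 / t½ = 0.693147 / 30.4 = 0.02280 h⁻¹
t = ln(C₀ / C) / k = ln(15.20 / 3.27) / 0.02280
  = ln(4.648) / 0.02280 = 1.536 / 0.02280 = 67.37 h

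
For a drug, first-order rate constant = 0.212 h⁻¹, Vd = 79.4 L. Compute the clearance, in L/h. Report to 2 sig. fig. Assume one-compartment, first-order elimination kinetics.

CL = k × Vd = 0.212 × 79.4 = 16.83 L/h

17 L/h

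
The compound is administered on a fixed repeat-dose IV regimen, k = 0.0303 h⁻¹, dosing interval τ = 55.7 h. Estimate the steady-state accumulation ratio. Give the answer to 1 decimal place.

e^(−kτ) = e^(−0.03030 × 55.7) = 0.1849
Accumulation ratio R = 1 / (1 − e^(−kτ)) = 1 / (1 − 0.1849) = 1.227

1.2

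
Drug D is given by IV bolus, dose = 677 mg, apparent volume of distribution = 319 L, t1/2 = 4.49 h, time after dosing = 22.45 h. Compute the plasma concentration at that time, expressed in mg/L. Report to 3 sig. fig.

C₀ = Dose / Vd = 677.0 / 319 = 2.122 mg/L
k = ln2 / t½ = 0.693147 / 4.49 = 0.1544 h⁻¹
t / t½ = 22.45 / 4.49 = 5 half-lives
C = C₀ × (1/2)^5 = 2.122 × 0.03125 = 0.06631 mg/L

0.0663 mg/L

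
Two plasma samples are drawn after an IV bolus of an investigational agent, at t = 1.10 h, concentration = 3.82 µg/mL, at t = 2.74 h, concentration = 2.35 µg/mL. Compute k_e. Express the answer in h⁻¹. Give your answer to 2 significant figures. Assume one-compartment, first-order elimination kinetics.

k = ln(C₁/C₂) / (t₂ − t₁) = ln(3.82/2.35) / (2.74 − 1.10)
  = 0.4858 / 1.640 = 0.2962 h⁻¹

0.30 h⁻¹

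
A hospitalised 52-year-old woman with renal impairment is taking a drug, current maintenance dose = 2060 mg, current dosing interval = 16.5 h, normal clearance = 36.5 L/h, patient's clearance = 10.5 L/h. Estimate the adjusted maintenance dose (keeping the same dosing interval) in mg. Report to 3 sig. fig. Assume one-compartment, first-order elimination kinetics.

593 mg

To keep the same average steady-state level, dosing rate must scale with clearance.
CL ratio = 10.5 / 36.5 = 0.2877
New dose (same interval) = 2060 × 0.2877 = 592.7 mg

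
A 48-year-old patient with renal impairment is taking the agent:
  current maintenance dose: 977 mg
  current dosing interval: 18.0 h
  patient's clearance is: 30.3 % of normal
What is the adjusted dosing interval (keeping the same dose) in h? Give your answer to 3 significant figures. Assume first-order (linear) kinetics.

59.4 h

To keep the same average steady-state level, dosing rate must scale with clearance.
CL ratio = 30.3 / 100 = 0.3030
New interval (same dose) = 18.0 / 0.3030 = 59.41 h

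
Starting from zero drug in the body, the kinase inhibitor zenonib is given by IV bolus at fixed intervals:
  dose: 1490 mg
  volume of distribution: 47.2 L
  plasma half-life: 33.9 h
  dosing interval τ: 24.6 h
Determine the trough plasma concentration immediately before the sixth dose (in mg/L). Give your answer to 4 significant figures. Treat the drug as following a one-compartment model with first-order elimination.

C₀ per dose = Dose / Vd = 1490 / 47.2 = 31.57 mg/L
k = ln2 / t½ = 0.693147 / 33.9 = 0.02045 h⁻¹
Fraction remaining after one interval: r = e^(−kτ) = e^(−0.02045 × 24.6) = 0.6047
Before dose 6, 5 doses have been given (aged 1τ, 2τ, 3τ, 4τ, 5τ).
C_trough = C₀ × (r + r² + … + r^5) = C₀ × r(1−r^5)/(1−r)
        = 31.57 × 0.6047 × (1 − 0.08085) / (1 − 0.6047) = 44.39 mg/L

44.39 mg/L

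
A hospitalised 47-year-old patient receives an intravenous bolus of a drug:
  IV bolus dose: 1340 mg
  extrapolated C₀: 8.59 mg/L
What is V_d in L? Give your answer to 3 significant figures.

Vd = Dose / C₀ = 1340 / 8.59 = 156.0 L

156 L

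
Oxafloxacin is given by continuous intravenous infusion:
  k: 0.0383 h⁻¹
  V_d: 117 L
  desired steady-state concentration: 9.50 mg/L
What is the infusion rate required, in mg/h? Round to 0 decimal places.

CL = k × Vd = 0.03830 × 117 = 4.481 L/h
At steady state, infusion rate R₀ = Css × CL = 9.50 × 4.481 = 42.57 mg/h

43 mg/h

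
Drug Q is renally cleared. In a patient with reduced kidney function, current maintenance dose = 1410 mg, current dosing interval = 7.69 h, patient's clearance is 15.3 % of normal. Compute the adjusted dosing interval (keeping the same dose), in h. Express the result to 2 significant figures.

To keep the same average steady-state level, dosing rate must scale with clearance.
CL ratio = 15.3 / 100 = 0.1530
New interval (same dose) = 7.69 / 0.1530 = 50.26 h

50 h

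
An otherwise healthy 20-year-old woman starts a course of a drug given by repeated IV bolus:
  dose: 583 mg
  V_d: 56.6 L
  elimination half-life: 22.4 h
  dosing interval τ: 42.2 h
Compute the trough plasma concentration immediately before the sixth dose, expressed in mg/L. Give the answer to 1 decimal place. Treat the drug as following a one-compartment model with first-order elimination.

3.8 mg/L

C₀ per dose = Dose / Vd = 583 / 56.6 = 10.30 mg/L
k = ln2 / t½ = 0.693147 / 22.4 = 0.03094 h⁻¹
Fraction remaining after one interval: r = e^(−kτ) = e^(−0.03094 × 42.2) = 0.2710
Before dose 6, 5 doses have been given (aged 1τ, 2τ, 3τ, 4τ, 5τ).
C_trough = C₀ × (r + r² + … + r^5) = C₀ × r(1−r^5)/(1−r)
        = 10.30 × 0.2710 × (1 − 0.001462) / (1 − 0.2710) = 3.823 mg/L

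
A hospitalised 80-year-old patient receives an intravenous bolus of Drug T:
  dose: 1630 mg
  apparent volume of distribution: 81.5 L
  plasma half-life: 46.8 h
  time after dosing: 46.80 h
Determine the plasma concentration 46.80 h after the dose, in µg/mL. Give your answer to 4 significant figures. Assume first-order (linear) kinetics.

C₀ = Dose / Vd = 1630 / 81.5 = 20.00 mg/L
k = ln2 / t½ = 0.693147 / 46.8 = 0.01481 h⁻¹
t / t½ = 46.80 / 46.8 = 1 half-lives
C = C₀ × (1/2)^1 = 20.00 × 0.5000 = 10.00 mg/L
(10.00 mg/L = 10.00 µg/mL)

10.00 µg/mL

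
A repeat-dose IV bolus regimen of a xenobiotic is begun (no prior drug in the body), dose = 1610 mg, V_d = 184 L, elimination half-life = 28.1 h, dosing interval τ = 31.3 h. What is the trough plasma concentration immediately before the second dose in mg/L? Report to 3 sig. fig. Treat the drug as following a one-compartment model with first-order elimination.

C₀ per dose = Dose / Vd = 1610 / 184 = 8.750 mg/L
k = ln2 / t½ = 0.693147 / 28.1 = 0.02467 h⁻¹
Fraction remaining after one interval: r = e^(−kτ) = e^(−0.02467 × 31.3) = 0.4620
Before dose 2, 1 dose has been given (aged 1τ).
C_trough = C₀ × r = 8.750 × 0.4620 = 4.043 mg/L

4.04 mg/L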